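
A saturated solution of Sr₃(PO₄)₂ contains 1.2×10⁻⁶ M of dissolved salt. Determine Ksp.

Sr₃(PO₄)₂(s) ⇌ 3 Sr²⁺(aq) + 2 PO₄³⁻(aq)
For each mole of Sr₃(PO₄)₂ that dissolves per liter, [Sr²⁺] = 3s and [PO₄³⁻] = 2s; let s denote this solubility.
Ksp = [Sr²⁺]^3[PO₄³⁻]^2 = (3s)^3 · (2s)^2 = 108s^5
Ksp = 108 × (1.2×10⁻⁶)^5 = 2.7×10⁻²⁸

Ksp = 2.7×10⁻²⁸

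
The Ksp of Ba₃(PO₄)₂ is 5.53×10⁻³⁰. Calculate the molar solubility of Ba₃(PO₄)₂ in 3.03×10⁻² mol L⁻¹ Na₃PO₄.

6.06×10⁻¹⁰ M

Ba₃(PO₄)₂(s) ⇌ 3 Ba²⁺(aq) + 2 PO₄³⁻(aq)
PO₄³⁻ is already present at 3.03×10⁻² mol L⁻¹. If s mol/L of Ba₃(PO₄)₂ dissolves, [Ba²⁺] = 3s while [PO₄³⁻] ≈ 3.03×10⁻² mol L⁻¹.
Ksp = [Ba²⁺]^3[PO₄³⁻]^2 = (3s)^3(3.03×10⁻²)^2
(3s)^3 = 5.53×10⁻³⁰ / (3.03×10⁻²)^2 = 6.02×10⁻²⁷
s = 6.06×10⁻¹⁰ mol L⁻¹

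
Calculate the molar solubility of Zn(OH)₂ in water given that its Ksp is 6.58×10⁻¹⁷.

2.54×10⁻⁶ M

Zn(OH)₂(s) ⇌ Zn²⁺(aq) + 2 OH⁻(aq)
With molar solubility s: [Zn²⁺] = s, [OH⁻] = 2s.
Ksp = [Zn²⁺][OH⁻]^2 = s · (2s)^2 = 4s^3
4s^3 = 6.58×10⁻¹⁷  ⇒  s^3 = 1.65×10⁻¹⁷
s = 2.54×10⁻⁶ mol/L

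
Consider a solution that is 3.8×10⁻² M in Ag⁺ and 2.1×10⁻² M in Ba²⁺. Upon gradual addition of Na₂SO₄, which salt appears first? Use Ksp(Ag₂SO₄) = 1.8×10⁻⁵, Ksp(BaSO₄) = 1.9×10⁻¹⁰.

BaSO₄

A salt starts to precipitate once the ion product Q reaches its Ksp.
For Ag₂SO₄: [SO₄²⁻] = (Ksp/[Ag⁺]^2) = 1.2×10⁻² M
For BaSO₄: [SO₄²⁻] = (Ksp/[Ba²⁺]) = 9.0×10⁻⁹ M
The smaller threshold [SO₄²⁻] is reached first, so BaSO₄ precipitates first.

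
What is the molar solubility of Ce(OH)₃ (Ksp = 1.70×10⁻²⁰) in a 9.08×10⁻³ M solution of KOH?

2.27×10⁻¹⁴ M

Ce(OH)₃(s) ⇌ Ce³⁺(aq) + 3 OH⁻(aq)
OH⁻ is already present at 9.08×10⁻³ M. If s mol/L of Ce(OH)₃ dissolves, [Ce³⁺] = s while [OH⁻] ≈ 9.08×10⁻³ M.
Ksp = [Ce³⁺][OH⁻]^3 = s(9.08×10⁻³)^3
s = 1.70×10⁻²⁰ / (9.08×10⁻³)^3 = 2.27×10⁻¹⁴
s = 2.27×10⁻¹⁴ M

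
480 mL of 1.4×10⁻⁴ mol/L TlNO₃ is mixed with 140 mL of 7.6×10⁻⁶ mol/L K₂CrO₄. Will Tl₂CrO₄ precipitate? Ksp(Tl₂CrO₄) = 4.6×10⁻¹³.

The combined volume is 620 mL.
[Tl⁺] = (1.4×10⁻⁴)(480)/620 = 1.1×10⁻⁴ mol/L
[CrO₄²⁻] = (7.6×10⁻⁶)(140)/620 = 1.7×10⁻⁶ mol/L
Q = [Tl⁺]^2[CrO₄²⁻] = 2.0×10⁻¹⁴
Q = 2.0×10⁻¹⁴ < Ksp = 4.6×10⁻¹³, so the solution is unsaturated and no precipitate forms.

No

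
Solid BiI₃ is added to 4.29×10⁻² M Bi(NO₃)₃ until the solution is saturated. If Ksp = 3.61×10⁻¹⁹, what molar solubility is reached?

BiI₃(s) ⇌ Bi³⁺(aq) + 3 I⁻(aq)
With Bi³⁺ already at 4.29×10⁻² M and s small, take [Bi³⁺] ≈ 4.29×10⁻² M and [I⁻] = 3s.
Ksp = [Bi³⁺][I⁻]^3 = (4.29×10⁻²)(3s)^3
(3s)^3 = 3.61×10⁻¹⁹ / (4.29×10⁻²) = 8.41×10⁻¹⁸
s = 6.78×10⁻⁷ M

6.78×10⁻⁷ M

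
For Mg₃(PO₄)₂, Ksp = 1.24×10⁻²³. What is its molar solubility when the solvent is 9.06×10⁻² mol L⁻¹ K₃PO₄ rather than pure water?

3.82×10⁻⁸ M

Mg₃(PO₄)₂(s) ⇌ 3 Mg²⁺(aq) + 2 PO₄³⁻(aq)
Let s be the solubility of Mg₃(PO₄)₂ here. The common ion gives [PO₄³⁻] ≈ 9.06×10⁻² mol L⁻¹, and [Mg²⁺] = 3s.
Ksp = [Mg²⁺]^3[PO₄³⁻]^2 = (3s)^3(9.06×10⁻²)^2
(3s)^3 = 1.24×10⁻²³ / (9.06×10⁻²)^2 = 1.51×10⁻²¹
s = 3.82×10⁻⁸ mol L⁻¹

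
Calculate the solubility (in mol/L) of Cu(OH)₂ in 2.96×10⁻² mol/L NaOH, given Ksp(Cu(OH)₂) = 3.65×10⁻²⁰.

4.17×10⁻¹⁷ M

Cu(OH)₂(s) ⇌ Cu²⁺(aq) + 2 OH⁻(aq)
OH⁻ is already present at 2.96×10⁻² mol/L. If s mol/L of Cu(OH)₂ dissolves, [Cu²⁺] = s while [OH⁻] ≈ 2.96×10⁻² mol/L.
Ksp = [Cu²⁺][OH⁻]^2 = s(2.96×10⁻²)^2
s = 3.65×10⁻²⁰ / (2.96×10⁻²)^2 = 4.17×10⁻¹⁷
s = 4.17×10⁻¹⁷ mol/L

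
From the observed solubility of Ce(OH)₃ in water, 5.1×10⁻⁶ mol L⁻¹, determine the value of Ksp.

Ksp = 1.8×10⁻²⁰

Ce(OH)₃(s) ⇌ Ce³⁺(aq) + 3 OH⁻(aq)
With molar solubility s: [Ce³⁺] = s, [OH⁻] = 3s.
Ksp = [Ce³⁺][OH⁻]^3 = s · (3s)^3 = 27s^4
Ksp = 27 × (5.1×10⁻⁶)^4 = 1.8×10⁻²⁰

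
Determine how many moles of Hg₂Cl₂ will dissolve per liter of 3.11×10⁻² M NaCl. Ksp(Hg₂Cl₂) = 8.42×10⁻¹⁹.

8.71×10⁻¹⁶ M

Hg₂Cl₂(s) ⇌ Hg₂²⁺(aq) + 2 Cl⁻(aq)
The solution already contains Cl⁻ at 3.11×10⁻² M. Let s be the molar solubility of Hg₂Cl₂.
[Cl⁻] ≈ 3.11×10⁻² M (common ion dominates); [Hg₂²⁺] = s.
Ksp = [Hg₂²⁺][Cl⁻]^2 = s(3.11×10⁻²)^2
s = 8.42×10⁻¹⁹ / (3.11×10⁻²)^2 = 8.71×10⁻¹⁶
s = 8.71×10⁻¹⁶ M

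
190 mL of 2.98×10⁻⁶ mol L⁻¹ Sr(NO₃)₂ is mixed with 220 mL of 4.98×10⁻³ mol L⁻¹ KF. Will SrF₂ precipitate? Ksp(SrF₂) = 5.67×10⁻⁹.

The combined volume is 410 mL.
[Sr²⁺] = (2.98×10⁻⁶)(190)/410 = 1.38×10⁻⁶ mol L⁻¹
[F⁻] = (4.98×10⁻³)(220)/410 = 2.67×10⁻³ mol L⁻¹
Q = [Sr²⁺][F⁻]^2 = 9.86×10⁻¹²
Q = 9.86×10⁻¹² < Ksp = 5.67×10⁻⁹, so the solution is unsaturated and no precipitate forms.

No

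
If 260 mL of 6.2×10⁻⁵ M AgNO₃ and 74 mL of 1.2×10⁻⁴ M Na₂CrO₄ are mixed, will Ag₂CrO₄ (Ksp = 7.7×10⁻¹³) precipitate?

No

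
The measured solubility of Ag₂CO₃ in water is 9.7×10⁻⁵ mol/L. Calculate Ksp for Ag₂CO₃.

Ksp = 3.7×10⁻¹²

Ag₂CO₃(s) ⇌ 2 Ag⁺(aq) + CO₃²⁻(aq)
If s mol/L of Ag₂CO₃ dissolves, [Ag⁺] = 2s and [CO₃²⁻] = s.
Ksp = [Ag⁺]^2[CO₃²⁻] = (2s)^2 · s = 4s^3
Ksp = 4 × (9.7×10⁻⁵)^3 = 3.7×10⁻¹²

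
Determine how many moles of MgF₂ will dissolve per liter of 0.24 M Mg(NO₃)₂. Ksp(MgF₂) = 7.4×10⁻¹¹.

MgF₂(s) ⇌ Mg²⁺(aq) + 2 F⁻(aq)
With Mg²⁺ already at 0.24 M and s small, take [Mg²⁺] ≈ 0.24 M and [F⁻] = 2s.
Ksp = [Mg²⁺][F⁻]^2 = (0.24)(2s)^2
(2s)^2 = 7.4×10⁻¹¹ / (0.24) = 3.1×10⁻¹⁰
s = 8.8×10⁻⁶ M

8.8×10⁻⁶ M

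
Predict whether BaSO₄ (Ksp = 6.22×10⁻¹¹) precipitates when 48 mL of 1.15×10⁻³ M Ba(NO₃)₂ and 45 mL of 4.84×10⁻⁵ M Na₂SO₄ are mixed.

Yes

After mixing, V = 48 mL + 45 mL = 93 mL.
[Ba²⁺] = (1.15×10⁻³)(48)/93 = 5.94×10⁻⁴ M
[SO₄²⁻] = (4.84×10⁻⁵)(45)/93 = 2.34×10⁻⁵ M
Q = [Ba²⁺][SO₄²⁻] = 1.39×10⁻⁸
Since Q (1.39×10⁻⁸) exceeds Ksp (6.22×10⁻¹¹), BaSO₄ will precipitate.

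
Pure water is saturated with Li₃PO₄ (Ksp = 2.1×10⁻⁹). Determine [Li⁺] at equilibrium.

8.9×10⁻³ M

Li₃PO₄(s) ⇌ 3 Li⁺(aq) + PO₄³⁻(aq)
Call the molar solubility s, so that [Li⁺] = 3s and [PO₄³⁻] = s.
Ksp = [Li⁺]^3[PO₄³⁻] = (3s)^3 · s = 27s^4 = 2.1×10⁻⁹
s = 3.0×10⁻³ mol/L
[Li⁺] = 3s = 8.9×10⁻³ mol/L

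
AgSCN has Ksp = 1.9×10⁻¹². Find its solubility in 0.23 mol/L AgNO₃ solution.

8.3×10⁻¹² M

AgSCN(s) ⇌ Ag⁺(aq) + SCN⁻(aq)
Ag⁺ is already present at 0.23 mol/L. If s mol/L of AgSCN dissolves, [SCN⁻] = s while [Ag⁺] ≈ 0.23 mol/L.
Ksp = [Ag⁺][SCN⁻] = (0.23)s
s = 1.9×10⁻¹² / (0.23) = 8.3×10⁻¹²
s = 8.3×10⁻¹² mol/L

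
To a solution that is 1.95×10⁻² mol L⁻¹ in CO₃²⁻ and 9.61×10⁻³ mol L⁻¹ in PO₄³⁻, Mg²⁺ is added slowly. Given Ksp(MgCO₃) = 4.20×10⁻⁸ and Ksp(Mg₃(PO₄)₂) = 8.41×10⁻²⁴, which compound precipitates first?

Mg₃(PO₄)₂

Precipitation of each salt begins when its ion product equals Ksp.
For MgCO₃: [Mg²⁺] = (Ksp/[CO₃²⁻]) = 2.15×10⁻⁶ mol L⁻¹
For Mg₃(PO₄)₂: [Mg²⁺] = (Ksp/[PO₄³⁻]^2)^(1/3) = 4.50×10⁻⁷ mol L⁻¹
The smaller threshold [Mg²⁺] is reached first, so Mg₃(PO₄)₂ precipitates first.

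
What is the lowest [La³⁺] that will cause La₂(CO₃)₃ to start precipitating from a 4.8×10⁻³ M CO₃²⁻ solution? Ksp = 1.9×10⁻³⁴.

Precipitation of each salt begins when its ion product equals Ksp.
La₂(CO₃)₃(s) ⇌ 2 La³⁺(aq) + 3 CO₃²⁻(aq)
Ksp = [La³⁺]^2[CO₃²⁻]^3 = [La³⁺]^2(4.8×10⁻³)^3
[La³⁺]^2 = 1.9×10⁻³⁴ / (4.8×10⁻³)^3 = 1.7×10⁻²⁷
[La³⁺] = 4.1×10⁻¹⁴ M

4.1×10⁻¹⁴ M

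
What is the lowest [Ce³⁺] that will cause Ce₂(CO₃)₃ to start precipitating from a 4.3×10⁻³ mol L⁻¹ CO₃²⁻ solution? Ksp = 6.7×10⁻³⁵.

Precipitation begins when Q = Ksp.
Ce₂(CO₃)₃(s) ⇌ 2 Ce³⁺(aq) + 3 CO₃²⁻(aq)
Ksp = [Ce³⁺]^2[CO₃²⁻]^3 = [Ce³⁺]^2(4.3×10⁻³)^3
[Ce³⁺]^2 = 6.7×10⁻³⁵ / (4.3×10⁻³)^3 = 8.4×10⁻²⁸
[Ce³⁺] = 2.9×10⁻¹⁴ mol L⁻¹

2.9×10⁻¹⁴ M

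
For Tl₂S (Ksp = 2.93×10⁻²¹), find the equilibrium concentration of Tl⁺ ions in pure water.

1.80×10⁻⁷ M

Tl₂S(s) ⇌ 2 Tl⁺(aq) + S²⁻(aq)
With molar solubility s: [Tl⁺] = 2s, [S²⁻] = s.
Ksp = [Tl⁺]^2[S²⁻] = (2s)^2 · s = 4s^3 = 2.93×10⁻²¹
s = 9.01×10⁻⁸ mol L⁻¹
[Tl⁺] = 2s = 1.80×10⁻⁷ mol L⁻¹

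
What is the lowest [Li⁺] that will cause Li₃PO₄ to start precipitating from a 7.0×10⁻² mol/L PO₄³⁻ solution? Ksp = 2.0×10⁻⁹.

Precipitation begins when Q = Ksp.
Li₃PO₄(s) ⇌ 3 Li⁺(aq) + PO₄³⁻(aq)
Ksp = [Li⁺]^3[PO₄³⁻] = [Li⁺]^3(7.0×10⁻²)
[Li⁺]^3 = 2.0×10⁻⁹ / (7.0×10⁻²) = 2.9×10⁻⁸
[Li⁺] = 3.1×10⁻³ mol/L

3.1×10⁻³ M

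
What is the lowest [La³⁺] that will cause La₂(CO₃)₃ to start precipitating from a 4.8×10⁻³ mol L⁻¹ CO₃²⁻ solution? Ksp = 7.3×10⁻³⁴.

Each salt precipitates once Q = Ksp for that salt.
La₂(CO₃)₃(s) ⇌ 2 La³⁺(aq) + 3 CO₃²⁻(aq)
Ksp = [La³⁺]^2[CO₃²⁻]^3 = [La³⁺]^2(4.8×10⁻³)^3
[La³⁺]^2 = 7.3×10⁻³⁴ / (4.8×10⁻³)^3 = 6.6×10⁻²⁷
[La³⁺] = 8.1×10⁻¹⁴ mol L⁻¹

8.1×10⁻¹⁴ M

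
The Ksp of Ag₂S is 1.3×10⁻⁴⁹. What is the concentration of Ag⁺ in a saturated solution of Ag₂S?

Ag₂S(s) ⇌ 2 Ag⁺(aq) + S²⁻(aq)
If s mol/L of Ag₂S dissolves, [Ag⁺] = 2s and [S²⁻] = s.
Ksp = [Ag⁺]^2[S²⁻] = (2s)^2 · s = 4s^3 = 1.3×10⁻⁴⁹
s = 3.2×10⁻¹⁷ M
[Ag⁺] = 2s = 6.4×10⁻¹⁷ M

6.4×10⁻¹⁷ M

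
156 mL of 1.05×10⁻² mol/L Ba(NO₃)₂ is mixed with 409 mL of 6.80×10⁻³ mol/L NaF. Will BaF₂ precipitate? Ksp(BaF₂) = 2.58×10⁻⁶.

No

After mixing, V = 156 mL + 409 mL = 565 mL.
[Ba²⁺] = (1.05×10⁻²)(156)/565 = 2.90×10⁻³ mol/L
[F⁻] = (6.80×10⁻³)(409)/565 = 4.92×10⁻³ mol/L
Q = [Ba²⁺][F⁻]^2 = 7.02×10⁻⁸
Q = 7.02×10⁻⁸ < Ksp = 2.58×10⁻⁶, so the solution is unsaturated and no precipitate forms.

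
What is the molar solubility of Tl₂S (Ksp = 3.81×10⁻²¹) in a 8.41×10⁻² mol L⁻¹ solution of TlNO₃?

Tl₂S(s) ⇌ 2 Tl⁺(aq) + S²⁻(aq)
With Tl⁺ already at 8.41×10⁻² mol L⁻¹ and s small, take [Tl⁺] ≈ 8.41×10⁻² mol L⁻¹ and [S²⁻] = s.
Ksp = [Tl⁺]^2[S²⁻] = (8.41×10⁻²)^2s
s = 3.81×10⁻²¹ / (8.41×10⁻²)^2 = 5.39×10⁻¹⁹
s = 5.39×10⁻¹⁹ mol L⁻¹

5.39×10⁻¹⁹ M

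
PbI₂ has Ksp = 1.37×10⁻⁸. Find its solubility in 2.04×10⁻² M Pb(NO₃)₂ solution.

PbI₂(s) ⇌ Pb²⁺(aq) + 2 I⁻(aq)
Let s be the solubility of PbI₂ here. The common ion gives [Pb²⁺] ≈ 2.04×10⁻² M, and [I⁻] = 2s.
Ksp = [Pb²⁺][I⁻]^2 = (2.04×10⁻²)(2s)^2
(2s)^2 = 1.37×10⁻⁸ / (2.04×10⁻²) = 6.72×10⁻⁷
s = 4.10×10⁻⁴ M

4.10×10⁻⁴ M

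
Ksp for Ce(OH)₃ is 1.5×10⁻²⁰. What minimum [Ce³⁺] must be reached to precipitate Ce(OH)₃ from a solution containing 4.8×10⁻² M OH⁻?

Precipitation begins when Q = Ksp.
Ce(OH)₃(s) ⇌ Ce³⁺(aq) + 3 OH⁻(aq)
Ksp = [Ce³⁺][OH⁻]^3 = [Ce³⁺](4.8×10⁻²)^3
[Ce³⁺] = 1.5×10⁻²⁰ / (4.8×10⁻²)^3 = 1.4×10⁻¹⁶
[Ce³⁺] = 1.4×10⁻¹⁶ M

1.4×10⁻¹⁶ M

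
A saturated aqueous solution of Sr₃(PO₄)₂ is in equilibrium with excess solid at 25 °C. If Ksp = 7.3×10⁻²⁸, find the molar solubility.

1.5×10⁻⁶ M

Sr₃(PO₄)₂(s) ⇌ 3 Sr²⁺(aq) + 2 PO₄³⁻(aq)
Call the molar solubility s, so that [Sr²⁺] = 3s and [PO₄³⁻] = 2s.
Ksp = [Sr²⁺]^3[PO₄³⁻]^2 = (3s)^3 · (2s)^2 = 108s^5
108s^5 = 7.3×10⁻²⁸  ⇒  s^5 = 6.8×10⁻³⁰
Taking the 5th root, s = 1.5×10⁻⁶ mol/L.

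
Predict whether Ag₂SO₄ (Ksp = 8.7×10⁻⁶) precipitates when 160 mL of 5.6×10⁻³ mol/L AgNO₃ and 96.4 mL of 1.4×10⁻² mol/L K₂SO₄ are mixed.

Total volume after mixing = 160 + 96.4 = 256.4 mL.
[Ag⁺] = (5.6×10⁻³)(160)/256.4 = 3.5×10⁻³ mol/L
[SO₄²⁻] = (1.4×10⁻²)(96.4)/256.4 = 5.3×10⁻³ mol/L
Q = [Ag⁺]^2[SO₄²⁻] = 6.4×10⁻⁸
Since Q (6.4×10⁻⁸) is less than Ksp (8.7×10⁻⁶), no Ag₂SO₄ precipitates.

No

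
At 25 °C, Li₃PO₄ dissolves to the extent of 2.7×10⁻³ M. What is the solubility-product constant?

Li₃PO₄(s) ⇌ 3 Li⁺(aq) + PO₄³⁻(aq)
With molar solubility s: [Li⁺] = 3s, [PO₄³⁻] = s.
Ksp = [Li⁺]^3[PO₄³⁻] = (3s)^3 · s = 27s^4
Ksp = 27 × (2.7×10⁻³)^4 = 1.4×10⁻⁹

Ksp = 1.4×10⁻⁹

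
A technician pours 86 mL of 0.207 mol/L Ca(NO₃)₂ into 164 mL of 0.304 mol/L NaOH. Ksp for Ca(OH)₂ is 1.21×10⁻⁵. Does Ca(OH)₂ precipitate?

After mixing, V = 86 mL + 164 mL = 250 mL.
[Ca²⁺] = (0.207)(86)/250 = 7.12×10⁻² mol/L
[OH⁻] = (0.304)(164)/250 = 0.199 mol/L
Q = [Ca²⁺][OH⁻]^2 = 2.83×10⁻³
Q = 2.83×10⁻³ > Ksp = 1.21×10⁻⁵, so the solution is supersaturated and Ca(OH)₂ precipitates.

Yes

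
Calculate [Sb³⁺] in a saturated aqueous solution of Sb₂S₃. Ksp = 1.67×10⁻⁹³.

Sb₂S₃(s) ⇌ 2 Sb³⁺(aq) + 3 S²⁻(aq)
For each mole of Sb₂S₃ that dissolves per liter, [Sb³⁺] = 2s and [S²⁻] = 3s; let s denote this solubility.
Ksp = [Sb³⁺]^2[S²⁻]^3 = (2s)^2 · (3s)^3 = 108s^5 = 1.67×10⁻⁹³
s = 1.09×10⁻¹⁹ M
[Sb³⁺] = 2s = 2.18×10⁻¹⁹ M

2.18×10⁻¹⁹ M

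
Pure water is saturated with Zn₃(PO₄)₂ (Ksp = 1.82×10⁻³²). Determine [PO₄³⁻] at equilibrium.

Zn₃(PO₄)₂(s) ⇌ 3 Zn²⁺(aq) + 2 PO₄³⁻(aq)
For each mole of Zn₃(PO₄)₂ that dissolves per liter, [Zn²⁺] = 3s and [PO₄³⁻] = 2s; let s denote this solubility.
Ksp = [Zn²⁺]^3[PO₄³⁻]^2 = (3s)^3 · (2s)^2 = 108s^5 = 1.82×10⁻³²
s = 1.76×10⁻⁷ M
[PO₄³⁻] = 2s = 3.52×10⁻⁷ M

3.52×10⁻⁷ M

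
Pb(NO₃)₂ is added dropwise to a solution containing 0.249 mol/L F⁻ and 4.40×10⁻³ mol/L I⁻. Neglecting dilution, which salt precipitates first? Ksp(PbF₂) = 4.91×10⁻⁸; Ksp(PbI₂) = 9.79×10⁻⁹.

The threshold for precipitation is Q = Ksp.
For PbF₂: [Pb²⁺] = (Ksp/[F⁻]^2) = 7.92×10⁻⁷ mol/L
For PbI₂: [Pb²⁺] = (Ksp/[I⁻]^2) = 5.06×10⁻⁴ mol/L
Since PbF₂ needs less Pb²⁺ to reach saturation, it precipitates first.

PbF₂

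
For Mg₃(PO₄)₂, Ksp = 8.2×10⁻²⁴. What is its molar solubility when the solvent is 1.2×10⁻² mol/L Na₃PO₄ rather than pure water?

1.3×10⁻⁷ M

Mg₃(PO₄)₂(s) ⇌ 3 Mg²⁺(aq) + 2 PO₄³⁻(aq)
The solution already contains PO₄³⁻ at 1.2×10⁻² mol/L. Let s be the molar solubility of Mg₃(PO₄)₂.
[PO₄³⁻] ≈ 1.2×10⁻² mol/L (common ion dominates); [Mg²⁺] = 3s.
Ksp = [Mg²⁺]^3[PO₄³⁻]^2 = (3s)^3(1.2×10⁻²)^2
(3s)^3 = 8.2×10⁻²⁴ / (1.2×10⁻²)^2 = 5.7×10⁻²⁰
s = 1.3×10⁻⁷ mol/L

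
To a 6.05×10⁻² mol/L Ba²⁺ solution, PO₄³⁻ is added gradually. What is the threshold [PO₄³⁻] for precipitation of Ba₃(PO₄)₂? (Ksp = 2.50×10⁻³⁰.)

1.06×10⁻¹³ M

A salt starts to precipitate once the ion product Q reaches its Ksp.
Ba₃(PO₄)₂(s) ⇌ 3 Ba²⁺(aq) + 2 PO₄³⁻(aq)
Ksp = [Ba²⁺]^3[PO₄³⁻]^2 = [PO₄³⁻]^2(6.05×10⁻²)^3
[PO₄³⁻]^2 = 2.50×10⁻³⁰ / (6.05×10⁻²)^3 = 1.13×10⁻²⁶
[PO₄³⁻] = 1.06×10⁻¹³ mol/L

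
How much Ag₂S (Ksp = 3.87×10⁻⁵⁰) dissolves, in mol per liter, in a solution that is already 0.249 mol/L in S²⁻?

Ag₂S(s) ⇌ 2 Ag⁺(aq) + S²⁻(aq)
With S²⁻ already at 0.249 mol/L and s small, take [S²⁻] ≈ 0.249 mol/L and [Ag⁺] = 2s.
Ksp = [Ag⁺]^2[S²⁻] = (2s)^2(0.249)
(2s)^2 = 3.87×10⁻⁵⁰ / (0.249) = 1.55×10⁻⁴⁹
s = 1.97×10⁻²⁵ mol/L

1.97×10⁻²⁵ M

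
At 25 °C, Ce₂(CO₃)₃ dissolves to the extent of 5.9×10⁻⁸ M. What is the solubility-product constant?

Ce₂(CO₃)₃(s) ⇌ 2 Ce³⁺(aq) + 3 CO₃²⁻(aq)
For each mole of Ce₂(CO₃)₃ that dissolves per liter, [Ce³⁺] = 2s and [CO₃²⁻] = 3s; let s denote this solubility.
Ksp = [Ce³⁺]^2[CO₃²⁻]^3 = (2s)^2 · (3s)^3 = 108s^5
Ksp = 108 × (5.9×10⁻⁸)^5 = 7.7×10⁻³⁵

Ksp = 7.7×10⁻³⁵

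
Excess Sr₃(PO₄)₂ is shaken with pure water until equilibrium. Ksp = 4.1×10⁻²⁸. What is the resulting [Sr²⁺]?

3.9×10⁻⁶ M

Sr₃(PO₄)₂(s) ⇌ 3 Sr²⁺(aq) + 2 PO₄³⁻(aq)
With molar solubility s: [Sr²⁺] = 3s, [PO₄³⁻] = 2s.
Ksp = [Sr²⁺]^3[PO₄³⁻]^2 = (3s)^3 · (2s)^2 = 108s^5 = 4.1×10⁻²⁸
s = 1.3×10⁻⁶ M
[Sr²⁺] = 3s = 3.9×10⁻⁶ M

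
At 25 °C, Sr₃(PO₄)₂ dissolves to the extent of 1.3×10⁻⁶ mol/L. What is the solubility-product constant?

Ksp = 4.0×10⁻²⁸

Sr₃(PO₄)₂(s) ⇌ 3 Sr²⁺(aq) + 2 PO₄³⁻(aq)
Let s be the molar solubility. Then [Sr²⁺] = 3s and [PO₄³⁻] = 2s.
Ksp = [Sr²⁺]^3[PO₄³⁻]^2 = (3s)^3 · (2s)^2 = 108s^5
Ksp = 108 × (1.3×10⁻⁶)^5 = 4.0×10⁻²⁸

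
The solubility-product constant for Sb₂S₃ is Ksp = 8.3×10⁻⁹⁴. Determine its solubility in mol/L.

Sb₂S₃(s) ⇌ 2 Sb³⁺(aq) + 3 S²⁻(aq)
If s mol/L of Sb₂S₃ dissolves, [Sb³⁺] = 2s and [S²⁻] = 3s.
Ksp = [Sb³⁺]^2[S²⁻]^3 = (2s)^2 · (3s)^3 = 108s^5
108s^5 = 8.3×10⁻⁹⁴  ⇒  s^5 = 7.7×10⁻⁹⁶
s = 9.5×10⁻²⁰ mol/L

9.5×10⁻²⁰ M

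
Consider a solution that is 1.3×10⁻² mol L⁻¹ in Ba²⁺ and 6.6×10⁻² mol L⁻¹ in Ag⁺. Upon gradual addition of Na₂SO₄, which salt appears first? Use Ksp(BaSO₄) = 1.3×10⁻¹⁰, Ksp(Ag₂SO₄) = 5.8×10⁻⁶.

BaSO₄

The threshold for precipitation is Q = Ksp.
For BaSO₄: [SO₄²⁻] = (Ksp/[Ba²⁺]) = 1.0×10⁻⁸ mol L⁻¹
For Ag₂SO₄: [SO₄²⁻] = (Ksp/[Ag⁺]^2) = 1.3×10⁻³ mol L⁻¹
Since BaSO₄ needs less SO₄²⁻ to reach saturation, it precipitates first.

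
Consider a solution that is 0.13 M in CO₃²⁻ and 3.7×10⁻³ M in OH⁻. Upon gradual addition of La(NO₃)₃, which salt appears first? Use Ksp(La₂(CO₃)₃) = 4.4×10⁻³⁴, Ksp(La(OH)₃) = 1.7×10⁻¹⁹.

La₂(CO₃)₃

Precipitation begins when Q = Ksp.
For La₂(CO₃)₃: [La³⁺] = (Ksp/[CO₃²⁻]^3)^(1/2) = 4.5×10⁻¹⁶ M
For La(OH)₃: [La³⁺] = (Ksp/[OH⁻]^3) = 3.4×10⁻¹² M
Since La₂(CO₃)₃ needs less La³⁺ to reach saturation, it precipitates first.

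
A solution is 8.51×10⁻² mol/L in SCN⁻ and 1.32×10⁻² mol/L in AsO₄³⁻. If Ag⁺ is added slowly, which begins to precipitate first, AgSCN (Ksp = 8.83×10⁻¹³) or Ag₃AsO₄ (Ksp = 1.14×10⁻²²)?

AgSCN

A salt starts to precipitate once the ion product Q reaches its Ksp.
For AgSCN: [Ag⁺] = (Ksp/[SCN⁻]) = 1.04×10⁻¹¹ mol/L
For Ag₃AsO₄: [Ag⁺] = (Ksp/[AsO₄³⁻])^(1/3) = 2.05×10⁻⁷ mol/L
AgSCN requires the lower [Ag⁺], so it precipitates first.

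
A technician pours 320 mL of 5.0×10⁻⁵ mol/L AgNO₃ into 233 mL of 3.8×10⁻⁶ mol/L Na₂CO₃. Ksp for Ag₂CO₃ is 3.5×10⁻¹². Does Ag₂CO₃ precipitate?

The combined volume is 553 mL.
[Ag⁺] = (5.0×10⁻⁵)(320)/553 = 2.9×10⁻⁵ mol/L
[CO₃²⁻] = (3.8×10⁻⁶)(233)/553 = 1.6×10⁻⁶ mol/L
Q = [Ag⁺]^2[CO₃²⁻] = 1.3×10⁻¹⁵
Q = 1.3×10⁻¹⁵ < Ksp = 3.5×10⁻¹², so the solution is unsaturated and no precipitate forms.

No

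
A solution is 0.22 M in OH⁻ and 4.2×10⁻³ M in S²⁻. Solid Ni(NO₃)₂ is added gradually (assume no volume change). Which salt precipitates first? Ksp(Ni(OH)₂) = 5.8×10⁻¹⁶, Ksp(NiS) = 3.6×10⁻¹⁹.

The threshold for precipitation is Q = Ksp.
For Ni(OH)₂: [Ni²⁺] = (Ksp/[OH⁻]^2) = 1.2×10⁻¹⁴ M
For NiS: [Ni²⁺] = (Ksp/[S²⁻]) = 8.6×10⁻¹⁷ M
NiS requires the lower [Ni²⁺], so it precipitates first.

NiS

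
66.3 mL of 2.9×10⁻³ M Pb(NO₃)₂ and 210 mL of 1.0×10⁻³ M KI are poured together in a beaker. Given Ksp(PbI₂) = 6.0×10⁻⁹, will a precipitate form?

Total volume after mixing = 66.3 + 210 = 276.3 mL.
[Pb²⁺] = (2.9×10⁻³)(66.3)/276.3 = 7.0×10⁻⁴ M
[I⁻] = (1.0×10⁻³)(210)/276.3 = 7.6×10⁻⁴ M
Q = [Pb²⁺][I⁻]^2 = 4.0×10⁻¹⁰
Since Q (4.0×10⁻¹⁰) is less than Ksp (6.0×10⁻⁹), no PbI₂ precipitates.

No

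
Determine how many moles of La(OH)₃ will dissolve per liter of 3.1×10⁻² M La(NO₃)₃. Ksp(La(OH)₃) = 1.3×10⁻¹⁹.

La(OH)₃(s) ⇌ La³⁺(aq) + 3 OH⁻(aq)
With La³⁺ already at 3.1×10⁻² M and s small, take [La³⁺] ≈ 3.1×10⁻² M and [OH⁻] = 3s.
Ksp = [La³⁺][OH⁻]^3 = (3.1×10⁻²)(3s)^3
(3s)^3 = 1.3×10⁻¹⁹ / (3.1×10⁻²) = 4.2×10⁻¹⁸
s = 5.4×10⁻⁷ M

5.4×10⁻⁷ M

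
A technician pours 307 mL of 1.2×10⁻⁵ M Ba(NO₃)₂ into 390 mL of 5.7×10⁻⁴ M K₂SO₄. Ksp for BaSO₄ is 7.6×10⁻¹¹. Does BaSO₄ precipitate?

After mixing, V = 307 mL + 390 mL = 697 mL.
[Ba²⁺] = (1.2×10⁻⁵)(307)/697 = 5.3×10⁻⁶ M
[SO₄²⁻] = (5.7×10⁻⁴)(390)/697 = 3.2×10⁻⁴ M
Q = [Ba²⁺][SO₄²⁻] = 1.7×10⁻⁹
Because Q > Ksp (1.7×10⁻⁹ vs 7.6×10⁻¹¹), a precipitate of BaSO₄ forms.

Yes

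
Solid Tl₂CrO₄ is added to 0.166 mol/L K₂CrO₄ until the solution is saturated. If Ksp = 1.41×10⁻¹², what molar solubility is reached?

Tl₂CrO₄(s) ⇌ 2 Tl⁺(aq) + CrO₄²⁻(aq)
With CrO₄²⁻ already at 0.166 mol/L and s small, take [CrO₄²⁻] ≈ 0.166 mol/L and [Tl⁺] = 2s.
Ksp = [Tl⁺]^2[CrO₄²⁻] = (2s)^2(0.166)
(2s)^2 = 1.41×10⁻¹² / (0.166) = 8.49×10⁻¹²
s = 1.46×10⁻⁶ mol/L

1.46×10⁻⁶ M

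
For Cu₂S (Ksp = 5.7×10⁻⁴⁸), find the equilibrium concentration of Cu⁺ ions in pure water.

2.3×10⁻¹⁶ M

Cu₂S(s) ⇌ 2 Cu⁺(aq) + S²⁻(aq)
If s mol/L of Cu₂S dissolves, [Cu⁺] = 2s and [S²⁻] = s.
Ksp = [Cu⁺]^2[S²⁻] = (2s)^2 · s = 4s^3 = 5.7×10⁻⁴⁸
s = 1.1×10⁻¹⁶ mol L⁻¹
[Cu⁺] = 2s = 2.3×10⁻¹⁶ mol L⁻¹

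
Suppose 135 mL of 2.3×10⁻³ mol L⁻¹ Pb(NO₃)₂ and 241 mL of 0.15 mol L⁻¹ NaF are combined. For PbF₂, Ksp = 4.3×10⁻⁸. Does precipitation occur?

The combined volume is 376 mL.
[Pb²⁺] = (2.3×10⁻³)(135)/376 = 8.3×10⁻⁴ mol L⁻¹
[F⁻] = (0.15)(241)/376 = 9.6×10⁻² mol L⁻¹
Q = [Pb²⁺][F⁻]^2 = 7.6×10⁻⁶
Because Q > Ksp (7.6×10⁻⁶ vs 4.3×10⁻⁸), a precipitate of PbF₂ forms.

Yes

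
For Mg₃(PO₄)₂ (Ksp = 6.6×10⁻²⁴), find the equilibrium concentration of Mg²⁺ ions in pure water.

2.7×10⁻⁵ M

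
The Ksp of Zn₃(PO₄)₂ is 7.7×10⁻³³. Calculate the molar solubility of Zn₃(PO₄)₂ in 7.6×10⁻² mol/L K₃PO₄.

3.7×10⁻¹¹ M

Zn₃(PO₄)₂(s) ⇌ 3 Zn²⁺(aq) + 2 PO₄³⁻(aq)
The solution already contains PO₄³⁻ at 7.6×10⁻² mol/L. Let s be the molar solubility of Zn₃(PO₄)₂.
[PO₄³⁻] ≈ 7.6×10⁻² mol/L (common ion dominates); [Zn²⁺] = 3s.
Ksp = [Zn²⁺]^3[PO₄³⁻]^2 = (3s)^3(7.6×10⁻²)^2
(3s)^3 = 7.7×10⁻³³ / (7.6×10⁻²)^2 = 1.3×10⁻³⁰
s = 3.7×10⁻¹¹ mol/L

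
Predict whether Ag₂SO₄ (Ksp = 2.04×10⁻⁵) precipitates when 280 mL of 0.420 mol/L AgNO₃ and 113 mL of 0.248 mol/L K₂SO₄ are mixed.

Total volume after mixing = 280 + 113 = 393 mL.
[Ag⁺] = (0.420)(280)/393 = 0.299 mol/L
[SO₄²⁻] = (0.248)(113)/393 = 7.13×10⁻² mol/L
Q = [Ag⁺]^2[SO₄²⁻] = 6.39×10⁻³
Because Q > Ksp (6.39×10⁻³ vs 2.04×10⁻⁵), a precipitate of Ag₂SO₄ forms.

Yes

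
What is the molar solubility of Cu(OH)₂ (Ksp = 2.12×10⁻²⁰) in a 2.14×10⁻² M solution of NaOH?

4.63×10⁻¹⁷ M

Cu(OH)₂(s) ⇌ Cu²⁺(aq) + 2 OH⁻(aq)
With OH⁻ already at 2.14×10⁻² M and s small, take [OH⁻] ≈ 2.14×10⁻² M and [Cu²⁺] = s.
Ksp = [Cu²⁺][OH⁻]^2 = s(2.14×10⁻²)^2
s = 2.12×10⁻²⁰ / (2.14×10⁻²)^2 = 4.63×10⁻¹⁷
s = 4.63×10⁻¹⁷ M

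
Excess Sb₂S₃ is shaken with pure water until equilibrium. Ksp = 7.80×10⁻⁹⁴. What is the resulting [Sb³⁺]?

1.87×10⁻¹⁹ M

Sb₂S₃(s) ⇌ 2 Sb³⁺(aq) + 3 S²⁻(aq)
With molar solubility s: [Sb³⁺] = 2s, [S²⁻] = 3s.
Ksp = [Sb³⁺]^2[S²⁻]^3 = (2s)^2 · (3s)^3 = 108s^5 = 7.80×10⁻⁹⁴
s = 9.37×10⁻²⁰ mol L⁻¹
[Sb³⁺] = 2s = 1.87×10⁻¹⁹ mol L⁻¹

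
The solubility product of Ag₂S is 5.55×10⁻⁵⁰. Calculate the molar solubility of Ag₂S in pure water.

2.40×10⁻¹⁷ M

Ag₂S(s) ⇌ 2 Ag⁺(aq) + S²⁻(aq)
Let s be the molar solubility. Then [Ag⁺] = 2s and [S²⁻] = s.
Ksp = [Ag⁺]^2[S²⁻] = (2s)^2 · s = 4s^3
4s^3 = 5.55×10⁻⁵⁰  ⇒  s^3 = 1.39×10⁻⁵⁰
s = 2.40×10⁻¹⁷ M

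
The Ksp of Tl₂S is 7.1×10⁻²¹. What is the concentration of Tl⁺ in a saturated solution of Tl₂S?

2.4×10⁻⁷ M

Tl₂S(s) ⇌ 2 Tl⁺(aq) + S²⁻(aq)
With molar solubility s: [Tl⁺] = 2s, [S²⁻] = s.
Ksp = [Tl⁺]^2[S²⁻] = (2s)^2 · s = 4s^3 = 7.1×10⁻²¹
s = 1.2×10⁻⁷ M
[Tl⁺] = 2s = 2.4×10⁻⁷ M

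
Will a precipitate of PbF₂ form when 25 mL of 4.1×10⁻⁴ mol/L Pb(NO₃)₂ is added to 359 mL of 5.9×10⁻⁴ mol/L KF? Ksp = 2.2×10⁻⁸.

No

Total volume after mixing = 25 + 359 = 384 mL.
[Pb²⁺] = (4.1×10⁻⁴)(25)/384 = 2.7×10⁻⁵ mol/L
[F⁻] = (5.9×10⁻⁴)(359)/384 = 5.5×10⁻⁴ mol/L
Q = [Pb²⁺][F⁻]^2 = 8.1×10⁻¹²
Since Q (8.1×10⁻¹²) is less than Ksp (2.2×10⁻⁸), no PbF₂ precipitates.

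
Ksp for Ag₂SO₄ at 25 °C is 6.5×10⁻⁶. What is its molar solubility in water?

Ag₂SO₄(s) ⇌ 2 Ag⁺(aq) + SO₄²⁻(aq)
Call the molar solubility s, so that [Ag⁺] = 2s and [SO₄²⁻] = s.
Ksp = [Ag⁺]^2[SO₄²⁻] = (2s)^2 · s = 4s^3
4s^3 = 6.5×10⁻⁶  ⇒  s^3 = 1.6×10⁻⁶
s = 1.2×10⁻² mol/L

1.2×10⁻² M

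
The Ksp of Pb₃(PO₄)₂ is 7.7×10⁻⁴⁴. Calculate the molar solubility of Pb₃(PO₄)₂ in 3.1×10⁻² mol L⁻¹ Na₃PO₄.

1.4×10⁻¹⁴ M

Pb₃(PO₄)₂(s) ⇌ 3 Pb²⁺(aq) + 2 PO₄³⁻(aq)
With PO₄³⁻ already at 3.1×10⁻² mol L⁻¹ and s small, take [PO₄³⁻] ≈ 3.1×10⁻² mol L⁻¹ and [Pb²⁺] = 3s.
Ksp = [Pb²⁺]^3[PO₄³⁻]^2 = (3s)^3(3.1×10⁻²)^2
(3s)^3 = 7.7×10⁻⁴⁴ / (3.1×10⁻²)^2 = 8.0×10⁻⁴¹
s = 1.4×10⁻¹⁴ mol L⁻¹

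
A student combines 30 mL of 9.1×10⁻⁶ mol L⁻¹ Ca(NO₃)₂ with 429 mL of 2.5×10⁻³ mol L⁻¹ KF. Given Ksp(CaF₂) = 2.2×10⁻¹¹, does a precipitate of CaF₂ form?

No

The combined volume is 459 mL.
[Ca²⁺] = (9.1×10⁻⁶)(30)/459 = 5.9×10⁻⁷ mol L⁻¹
[F⁻] = (2.5×10⁻³)(429)/459 = 2.3×10⁻³ mol L⁻¹
Q = [Ca²⁺][F⁻]^2 = 3.2×10⁻¹²
Q = 3.2×10⁻¹² < Ksp = 2.2×10⁻¹¹, so the solution is unsaturated and no precipitate forms.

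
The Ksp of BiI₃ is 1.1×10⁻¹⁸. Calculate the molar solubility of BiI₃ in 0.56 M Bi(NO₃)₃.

BiI₃(s) ⇌ Bi³⁺(aq) + 3 I⁻(aq)
With Bi³⁺ already at 0.56 M and s small, take [Bi³⁺] ≈ 0.56 M and [I⁻] = 3s.
Ksp = [Bi³⁺][I⁻]^3 = (0.56)(3s)^3
(3s)^3 = 1.1×10⁻¹⁸ / (0.56) = 2.0×10⁻¹⁸
s = 4.2×10⁻⁷ M

4.2×10⁻⁷ M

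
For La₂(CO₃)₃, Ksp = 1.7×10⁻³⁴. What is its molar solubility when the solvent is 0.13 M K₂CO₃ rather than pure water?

La₂(CO₃)₃(s) ⇌ 2 La³⁺(aq) + 3 CO₃²⁻(aq)
With CO₃²⁻ already at 0.13 M and s small, take [CO₃²⁻] ≈ 0.13 M and [La³⁺] = 2s.
Ksp = [La³⁺]^2[CO₃²⁻]^3 = (2s)^2(0.13)^3
(2s)^2 = 1.7×10⁻³⁴ / (0.13)^3 = 7.7×10⁻³²
s = 1.4×10⁻¹⁶ M

1.4×10⁻¹⁶ M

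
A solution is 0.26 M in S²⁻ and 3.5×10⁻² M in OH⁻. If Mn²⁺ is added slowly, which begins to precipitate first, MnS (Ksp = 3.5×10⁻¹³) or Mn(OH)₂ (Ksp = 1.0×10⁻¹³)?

A salt starts to precipitate once the ion product Q reaches its Ksp.
For MnS: [Mn²⁺] = (Ksp/[S²⁻]) = 1.3×10⁻¹² M
For Mn(OH)₂: [Mn²⁺] = (Ksp/[OH⁻]^2) = 8.2×10⁻¹¹ M
MnS requires the lower [Mn²⁺], so it precipitates first.

MnS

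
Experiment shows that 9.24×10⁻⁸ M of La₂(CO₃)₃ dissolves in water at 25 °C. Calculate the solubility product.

La₂(CO₃)₃(s) ⇌ 2 La³⁺(aq) + 3 CO₃²⁻(aq)
With molar solubility s: [La³⁺] = 2s, [CO₃²⁻] = 3s.
Ksp = [La³⁺]^2[CO₃²⁻]^3 = (2s)^2 · (3s)^3 = 108s^5
Ksp = 108 × (9.24×10⁻⁸)^5 = 7.27×10⁻³⁴

Ksp = 7.27×10⁻³⁴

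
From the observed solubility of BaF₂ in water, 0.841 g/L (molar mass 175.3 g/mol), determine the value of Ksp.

Ksp = 4.42×10⁻⁷

Molar solubility s = (0.841 g/L) / (175.3 g/mol) = 4.7975×10⁻³ mol/L
BaF₂(s) ⇌ Ba²⁺(aq) + 2 F⁻(aq)
Let s be the molar solubility. Then [Ba²⁺] = s and [F⁻] = 2s.
Ksp = [Ba²⁺][F⁻]^2 = s · (2s)^2 = 4s^3
Ksp = 4 × (4.7975×10⁻³)^3 = 4.42×10⁻⁷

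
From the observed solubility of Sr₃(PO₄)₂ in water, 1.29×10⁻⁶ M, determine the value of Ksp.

Ksp = 3.86×10⁻²⁸

Sr₃(PO₄)₂(s) ⇌ 3 Sr²⁺(aq) + 2 PO₄³⁻(aq)
Let s be the molar solubility. Then [Sr²⁺] = 3s and [PO₄³⁻] = 2s.
Ksp = [Sr²⁺]^3[PO₄³⁻]^2 = (3s)^3 · (2s)^2 = 108s^5
Ksp = 108 × (1.29×10⁻⁶)^5 = 3.86×10⁻²⁸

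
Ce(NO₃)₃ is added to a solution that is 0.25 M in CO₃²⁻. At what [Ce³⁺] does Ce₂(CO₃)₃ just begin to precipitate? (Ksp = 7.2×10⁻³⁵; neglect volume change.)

6.8×10⁻¹⁷ M

The threshold for precipitation is Q = Ksp.
Ce₂(CO₃)₃(s) ⇌ 2 Ce³⁺(aq) + 3 CO₃²⁻(aq)
Ksp = [Ce³⁺]^2[CO₃²⁻]^3 = [Ce³⁺]^2(0.25)^3
[Ce³⁺]^2 = 7.2×10⁻³⁵ / (0.25)^3 = 4.6×10⁻³³
[Ce³⁺] = 6.8×10⁻¹⁷ M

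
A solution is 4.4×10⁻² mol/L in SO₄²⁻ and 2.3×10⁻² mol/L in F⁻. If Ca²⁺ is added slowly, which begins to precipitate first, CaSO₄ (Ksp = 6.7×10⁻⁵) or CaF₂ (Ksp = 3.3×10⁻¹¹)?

The threshold for precipitation is Q = Ksp.
For CaSO₄: [Ca²⁺] = (Ksp/[SO₄²⁻]) = 1.5×10⁻³ mol/L
For CaF₂: [Ca²⁺] = (Ksp/[F⁻]^2) = 6.2×10⁻⁸ mol/L
CaF₂ requires the lower [Ca²⁺], so it precipitates first.

CaF₂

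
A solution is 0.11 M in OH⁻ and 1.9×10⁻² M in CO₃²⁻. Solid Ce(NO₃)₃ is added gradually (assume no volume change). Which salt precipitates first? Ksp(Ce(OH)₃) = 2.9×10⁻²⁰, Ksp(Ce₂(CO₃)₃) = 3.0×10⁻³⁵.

Precipitation of each salt begins when its ion product equals Ksp.
For Ce(OH)₃: [Ce³⁺] = (Ksp/[OH⁻]^3) = 2.2×10⁻¹⁷ M
For Ce₂(CO₃)₃: [Ce³⁺] = (Ksp/[CO₃²⁻]^3)^(1/2) = 2.1×10⁻¹⁵ M
The smaller threshold [Ce³⁺] is reached first, so Ce(OH)₃ precipitates first.

Ce(OH)₃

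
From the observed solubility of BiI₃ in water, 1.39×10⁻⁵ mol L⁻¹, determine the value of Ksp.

Ksp = 1.01×10⁻¹⁸

BiI₃(s) ⇌ Bi³⁺(aq) + 3 I⁻(aq)
For each mole of BiI₃ that dissolves per liter, [Bi³⁺] = s and [I⁻] = 3s; let s denote this solubility.
Ksp = [Bi³⁺][I⁻]^3 = s · (3s)^3 = 27s^4
Ksp = 27 × (1.39×10⁻⁵)^4 = 1.01×10⁻¹⁸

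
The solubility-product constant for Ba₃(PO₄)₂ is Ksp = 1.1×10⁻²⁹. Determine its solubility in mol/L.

6.3×10⁻⁷ M

Ba₃(PO₄)₂(s) ⇌ 3 Ba²⁺(aq) + 2 PO₄³⁻(aq)
With molar solubility s: [Ba²⁺] = 3s, [PO₄³⁻] = 2s.
Ksp = [Ba²⁺]^3[PO₄³⁻]^2 = (3s)^3 · (2s)^2 = 108s^5
108s^5 = 1.1×10⁻²⁹  ⇒  s^5 = 1.0×10⁻³¹
s = (1.0×10⁻³¹)^(1/5) = 6.3×10⁻⁷ mol L⁻¹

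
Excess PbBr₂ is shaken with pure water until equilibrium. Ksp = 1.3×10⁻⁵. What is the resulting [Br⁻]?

3.0×10⁻² M

PbBr₂(s) ⇌ Pb²⁺(aq) + 2 Br⁻(aq)
Let s be the molar solubility. Then [Pb²⁺] = s and [Br⁻] = 2s.
Ksp = [Pb²⁺][Br⁻]^2 = s · (2s)^2 = 4s^3 = 1.3×10⁻⁵
s = 1.5×10⁻² mol/L
[Br⁻] = 2s = 3.0×10⁻² mol/L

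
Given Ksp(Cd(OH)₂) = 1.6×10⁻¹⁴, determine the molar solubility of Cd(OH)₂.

Cd(OH)₂(s) ⇌ Cd²⁺(aq) + 2 OH⁻(aq)
Let s be the molar solubility. Then [Cd²⁺] = s and [OH⁻] = 2s.
Ksp = [Cd²⁺][OH⁻]^2 = s · (2s)^2 = 4s^3
4s^3 = 1.6×10⁻¹⁴  ⇒  s^3 = 4.0×10⁻¹⁵
Taking the 3rd root, s = 1.6×10⁻⁵ M.

1.6×10⁻⁵ M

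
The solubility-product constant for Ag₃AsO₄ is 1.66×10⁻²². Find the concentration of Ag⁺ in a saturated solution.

4.72×10⁻⁶ M

Ag₃AsO₄(s) ⇌ 3 Ag⁺(aq) + AsO₄³⁻(aq)
Call the molar solubility s, so that [Ag⁺] = 3s and [AsO₄³⁻] = s.
Ksp = [Ag⁺]^3[AsO₄³⁻] = (3s)^3 · s = 27s^4 = 1.66×10⁻²²
s = 1.57×10⁻⁶ mol L⁻¹
[Ag⁺] = 3s = 4.72×10⁻⁶ mol L⁻¹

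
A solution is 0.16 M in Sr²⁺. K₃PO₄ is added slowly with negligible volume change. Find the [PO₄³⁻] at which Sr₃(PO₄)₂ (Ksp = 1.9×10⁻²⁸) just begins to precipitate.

2.2×10⁻¹³ M

Precipitation of each salt begins when its ion product equals Ksp.
Sr₃(PO₄)₂(s) ⇌ 3 Sr²⁺(aq) + 2 PO₄³⁻(aq)
Ksp = [Sr²⁺]^3[PO₄³⁻]^2 = [PO₄³⁻]^2(0.16)^3
[PO₄³⁻]^2 = 1.9×10⁻²⁸ / (0.16)^3 = 4.6×10⁻²⁶
[PO₄³⁻] = 2.2×10⁻¹³ M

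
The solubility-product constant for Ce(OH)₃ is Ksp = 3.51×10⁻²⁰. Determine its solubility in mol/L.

6.00×10⁻⁶ M

Ce(OH)₃(s) ⇌ Ce³⁺(aq) + 3 OH⁻(aq)
For each mole of Ce(OH)₃ that dissolves per liter, [Ce³⁺] = s and [OH⁻] = 3s; let s denote this solubility.
Ksp = [Ce³⁺][OH⁻]^3 = s · (3s)^3 = 27s^4
27s^4 = 3.51×10⁻²⁰  ⇒  s^4 = 1.30×10⁻²¹
s = (1.30×10⁻²¹)^(1/4) = 6.00×10⁻⁶ mol/L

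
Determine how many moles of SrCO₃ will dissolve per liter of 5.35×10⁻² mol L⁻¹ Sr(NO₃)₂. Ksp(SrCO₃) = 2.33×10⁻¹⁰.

SrCO₃(s) ⇌ Sr²⁺(aq) + CO₃²⁻(aq)
The solution already contains Sr²⁺ at 5.35×10⁻² mol L⁻¹. Let s be the molar solubility of SrCO₃.
[Sr²⁺] ≈ 5.35×10⁻² mol L⁻¹ (common ion dominates); [CO₃²⁻] = s.
Ksp = [Sr²⁺][CO₃²⁻] = (5.35×10⁻²)s
s = 2.33×10⁻¹⁰ / (5.35×10⁻²) = 4.36×10⁻⁹
s = 4.36×10⁻⁹ mol L⁻¹

4.36×10⁻⁹ M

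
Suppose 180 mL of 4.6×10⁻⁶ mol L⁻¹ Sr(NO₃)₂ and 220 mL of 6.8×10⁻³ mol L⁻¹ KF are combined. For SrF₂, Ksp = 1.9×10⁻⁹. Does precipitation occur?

After mixing, V = 180 mL + 220 mL = 400 mL.
[Sr²⁺] = (4.6×10⁻⁶)(180)/400 = 2.1×10⁻⁶ mol L⁻¹
[F⁻] = (6.8×10⁻³)(220)/400 = 3.7×10⁻³ mol L⁻¹
Q = [Sr²⁺][F⁻]^2 = 2.9×10⁻¹¹
Q < Ksp (2.9×10⁻¹¹ vs 1.9×10⁻⁹); the solution remains unsaturated and no precipitate forms.

No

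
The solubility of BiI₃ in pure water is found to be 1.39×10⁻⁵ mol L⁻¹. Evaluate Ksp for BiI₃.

Ksp = 1.01×10⁻¹⁸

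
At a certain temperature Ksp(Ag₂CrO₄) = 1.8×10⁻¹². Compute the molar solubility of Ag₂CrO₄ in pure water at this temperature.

Ag₂CrO₄(s) ⇌ 2 Ag⁺(aq) + CrO₄²⁻(aq)
Let s be the molar solubility. Then [Ag⁺] = 2s and [CrO₄²⁻] = s.
Ksp = [Ag⁺]^2[CrO₄²⁻] = (2s)^2 · s = 4s^3
4s^3 = 1.8×10⁻¹²  ⇒  s^3 = 4.5×10⁻¹³
s = (4.5×10⁻¹³)^(1/3) = 7.7×10⁻⁵ mol L⁻¹

7.7×10⁻⁵ M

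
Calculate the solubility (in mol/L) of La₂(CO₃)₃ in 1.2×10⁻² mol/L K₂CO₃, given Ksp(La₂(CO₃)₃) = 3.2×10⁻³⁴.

6.8×10⁻¹⁵ M

La₂(CO₃)₃(s) ⇌ 2 La³⁺(aq) + 3 CO₃²⁻(aq)
With CO₃²⁻ already at 1.2×10⁻² mol/L and s small, take [CO₃²⁻] ≈ 1.2×10⁻² mol/L and [La³⁺] = 2s.
Ksp = [La³⁺]^2[CO₃²⁻]^3 = (2s)^2(1.2×10⁻²)^3
(2s)^2 = 3.2×10⁻³⁴ / (1.2×10⁻²)^3 = 1.9×10⁻²⁸
s = 6.8×10⁻¹⁵ mol/L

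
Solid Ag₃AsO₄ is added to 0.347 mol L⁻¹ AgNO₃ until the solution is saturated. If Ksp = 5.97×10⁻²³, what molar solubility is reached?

1.43×10⁻²¹ M

Ag₃AsO₄(s) ⇌ 3 Ag⁺(aq) + AsO₄³⁻(aq)
The solution already contains Ag⁺ at 0.347 mol L⁻¹. Let s be the molar solubility of Ag₃AsO₄.
[Ag⁺] ≈ 0.347 mol L⁻¹ (common ion dominates); [AsO₄³⁻] = s.
Ksp = [Ag⁺]^3[AsO₄³⁻] = (0.347)^3s
s = 5.97×10⁻²³ / (0.347)^3 = 1.43×10⁻²¹
s = 1.43×10⁻²¹ mol L⁻¹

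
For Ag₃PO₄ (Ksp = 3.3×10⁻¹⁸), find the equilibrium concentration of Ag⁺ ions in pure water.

Ag₃PO₄(s) ⇌ 3 Ag⁺(aq) + PO₄³⁻(aq)
Let s be the molar solubility. Then [Ag⁺] = 3s and [PO₄³⁻] = s.
Ksp = [Ag⁺]^3[PO₄³⁻] = (3s)^3 · s = 27s^4 = 3.3×10⁻¹⁸
s = 1.9×10⁻⁵ M
[Ag⁺] = 3s = 5.6×10⁻⁵ M

5.6×10⁻⁵ M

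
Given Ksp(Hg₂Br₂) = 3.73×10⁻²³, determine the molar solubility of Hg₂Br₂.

2.10×10⁻⁸ M

Hg₂Br₂(s) ⇌ Hg₂²⁺(aq) + 2 Br⁻(aq)
If s mol/L of Hg₂Br₂ dissolves, [Hg₂²⁺] = s and [Br⁻] = 2s.
Ksp = [Hg₂²⁺][Br⁻]^2 = s · (2s)^2 = 4s^3
4s^3 = 3.73×10⁻²³  ⇒  s^3 = 9.33×10⁻²⁴
Taking the 3rd root, s = 2.10×10⁻⁸ mol L⁻¹.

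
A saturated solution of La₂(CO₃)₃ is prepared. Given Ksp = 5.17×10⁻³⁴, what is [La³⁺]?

1.73×10⁻⁷ M

La₂(CO₃)₃(s) ⇌ 2 La³⁺(aq) + 3 CO₃²⁻(aq)
Call the molar solubility s, so that [La³⁺] = 2s and [CO₃²⁻] = 3s.
Ksp = [La³⁺]^2[CO₃²⁻]^3 = (2s)^2 · (3s)^3 = 108s^5 = 5.17×10⁻³⁴
s = 8.63×10⁻⁸ M
[La³⁺] = 2s = 1.73×10⁻⁷ M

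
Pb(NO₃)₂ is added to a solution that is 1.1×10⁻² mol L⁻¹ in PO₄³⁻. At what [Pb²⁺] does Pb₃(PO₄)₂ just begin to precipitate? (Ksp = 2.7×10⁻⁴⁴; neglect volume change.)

Precipitation of each salt begins when its ion product equals Ksp.
Pb₃(PO₄)₂(s) ⇌ 3 Pb²⁺(aq) + 2 PO₄³⁻(aq)
Ksp = [Pb²⁺]^3[PO₄³⁻]^2 = [Pb²⁺]^3(1.1×10⁻²)^2
[Pb²⁺]^3 = 2.7×10⁻⁴⁴ / (1.1×10⁻²)^2 = 2.2×10⁻⁴⁰
[Pb²⁺] = 6.1×10⁻¹⁴ mol L⁻¹

6.1×10⁻¹⁴ M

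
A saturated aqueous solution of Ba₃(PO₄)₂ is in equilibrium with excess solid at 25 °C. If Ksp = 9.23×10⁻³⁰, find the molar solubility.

6.11×10⁻⁷ M

Ba₃(PO₄)₂(s) ⇌ 3 Ba²⁺(aq) + 2 PO₄³⁻(aq)
For each mole of Ba₃(PO₄)₂ that dissolves per liter, [Ba²⁺] = 3s and [PO₄³⁻] = 2s; let s denote this solubility.
Ksp = [Ba²⁺]^3[PO₄³⁻]^2 = (3s)^3 · (2s)^2 = 108s^5
108s^5 = 9.23×10⁻³⁰  ⇒  s^5 = 8.55×10⁻³²
s = 6.11×10⁻⁷ mol/L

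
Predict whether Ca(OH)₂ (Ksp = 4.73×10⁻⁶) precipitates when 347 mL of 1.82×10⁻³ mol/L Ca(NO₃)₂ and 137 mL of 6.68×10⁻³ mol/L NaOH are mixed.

After mixing, V = 347 mL + 137 mL = 484 mL.
[Ca²⁺] = (1.82×10⁻³)(347)/484 = 1.30×10⁻³ mol/L
[OH⁻] = (6.68×10⁻³)(137)/484 = 1.89×10⁻³ mol/L
Q = [Ca²⁺][OH⁻]^2 = 4.67×10⁻⁹
Q = 4.67×10⁻⁹ < Ksp = 4.73×10⁻⁶, so the solution is unsaturated and no precipitate forms.

No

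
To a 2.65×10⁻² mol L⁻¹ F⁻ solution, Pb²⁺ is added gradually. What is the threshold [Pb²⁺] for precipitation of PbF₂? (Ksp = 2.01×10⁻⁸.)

2.86×10⁻⁵ M

A salt starts to precipitate once the ion product Q reaches its Ksp.
PbF₂(s) ⇌ Pb²⁺(aq) + 2 F⁻(aq)
Ksp = [Pb²⁺][F⁻]^2 = [Pb²⁺](2.65×10⁻²)^2
[Pb²⁺] = 2.01×10⁻⁸ / (2.65×10⁻²)^2 = 2.86×10⁻⁵
[Pb²⁺] = 2.86×10⁻⁵ mol L⁻¹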